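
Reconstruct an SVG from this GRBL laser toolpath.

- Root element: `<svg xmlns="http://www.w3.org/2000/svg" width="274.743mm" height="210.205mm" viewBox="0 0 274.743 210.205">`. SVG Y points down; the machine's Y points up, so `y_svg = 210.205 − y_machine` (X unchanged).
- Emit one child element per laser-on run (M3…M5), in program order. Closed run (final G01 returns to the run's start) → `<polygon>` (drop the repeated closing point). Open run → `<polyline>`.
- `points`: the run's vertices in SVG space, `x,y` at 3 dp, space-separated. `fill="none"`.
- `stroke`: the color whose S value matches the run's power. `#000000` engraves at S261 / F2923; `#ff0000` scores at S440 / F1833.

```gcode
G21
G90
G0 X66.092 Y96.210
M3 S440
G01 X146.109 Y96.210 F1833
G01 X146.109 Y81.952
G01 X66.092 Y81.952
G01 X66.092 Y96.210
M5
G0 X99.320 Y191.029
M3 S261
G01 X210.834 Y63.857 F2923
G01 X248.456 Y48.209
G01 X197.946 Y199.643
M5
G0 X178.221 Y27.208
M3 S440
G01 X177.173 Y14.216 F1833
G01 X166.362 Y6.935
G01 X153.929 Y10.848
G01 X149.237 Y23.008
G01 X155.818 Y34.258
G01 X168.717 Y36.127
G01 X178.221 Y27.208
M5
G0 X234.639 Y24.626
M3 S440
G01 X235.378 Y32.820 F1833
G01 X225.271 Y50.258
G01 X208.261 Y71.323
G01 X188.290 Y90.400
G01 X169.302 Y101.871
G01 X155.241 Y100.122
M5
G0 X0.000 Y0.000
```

<svg xmlns="http://www.w3.org/2000/svg" width="274.743mm" height="210.205mm" viewBox="0 0 274.743 210.205">
  <polygon points="66.092,113.995 146.109,113.995 146.109,128.253 66.092,128.253" fill="none" stroke="#ff0000"/>
  <polyline points="99.320,19.176 210.834,146.348 248.456,161.996 197.946,10.562" fill="none" stroke="#000000"/>
  <polygon points="178.221,182.997 177.173,195.989 166.362,203.270 153.929,199.357 149.237,187.197 155.818,175.947 168.717,174.078" fill="none" stroke="#ff0000"/>
  <polyline points="234.639,185.579 235.378,177.385 225.271,159.947 208.261,138.882 188.290,119.805 169.302,108.334 155.241,110.083" fill="none" stroke="#ff0000"/>
</svg>

Machine Y-up, SVG Y-down with viewBox height 210.205, so y_svg = 210.205 − y_machine; X carries over.

Run 1: the run's S440 means `#ff0000` (score). The run returns to its start, so emit a `<polygon>` with points (Y-flipped): 66.092,113.995 146.109,113.995 146.109,128.253 66.092,128.253.

Run 2: power S261 maps to stroke `#000000` (engrave). The run is open, so emit a `<polyline>` with points (Y-flipped): 99.320,19.176 210.834,146.348 248.456,161.996 197.946,10.562.

Run 3: S440 ⇒ score layer `#ff0000`. The run returns to its start, so emit a `<polygon>` with points (Y-flipped): 178.221,182.997 177.173,195.989 166.362,203.270 153.929,199.357 149.237,187.197 155.818,175.947 168.717,174.078.

Run 4: the run's S440 means `#ff0000` (score). The run is open, so emit a `<polyline>` with points (Y-flipped): 234.639,185.579 235.378,177.385 225.271,159.947 208.261,138.882 188.290,119.805 169.302,108.334 155.241,110.083.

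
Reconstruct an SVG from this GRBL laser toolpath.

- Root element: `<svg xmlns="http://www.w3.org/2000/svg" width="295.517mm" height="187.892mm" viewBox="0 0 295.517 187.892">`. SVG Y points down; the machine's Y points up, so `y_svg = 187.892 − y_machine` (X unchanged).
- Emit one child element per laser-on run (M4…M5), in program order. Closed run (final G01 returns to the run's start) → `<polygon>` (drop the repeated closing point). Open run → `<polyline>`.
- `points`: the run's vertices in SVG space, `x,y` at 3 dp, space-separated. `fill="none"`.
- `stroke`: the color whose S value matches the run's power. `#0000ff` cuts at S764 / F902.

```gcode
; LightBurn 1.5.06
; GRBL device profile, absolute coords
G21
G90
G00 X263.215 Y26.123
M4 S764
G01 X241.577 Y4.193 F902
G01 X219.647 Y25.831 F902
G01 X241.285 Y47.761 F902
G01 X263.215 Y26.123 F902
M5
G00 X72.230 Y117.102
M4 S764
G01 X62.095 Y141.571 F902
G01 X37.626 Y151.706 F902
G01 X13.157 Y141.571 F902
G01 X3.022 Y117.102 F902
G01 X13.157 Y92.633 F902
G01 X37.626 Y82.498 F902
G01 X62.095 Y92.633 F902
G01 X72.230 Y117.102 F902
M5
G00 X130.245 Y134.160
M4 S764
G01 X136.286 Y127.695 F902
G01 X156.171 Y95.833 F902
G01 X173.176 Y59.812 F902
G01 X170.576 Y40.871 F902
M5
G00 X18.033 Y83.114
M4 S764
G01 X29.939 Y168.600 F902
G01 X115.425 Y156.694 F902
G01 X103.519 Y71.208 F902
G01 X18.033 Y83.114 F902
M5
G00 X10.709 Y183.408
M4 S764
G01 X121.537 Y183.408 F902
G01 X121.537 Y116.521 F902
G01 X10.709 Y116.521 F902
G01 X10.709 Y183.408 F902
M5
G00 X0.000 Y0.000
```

<svg xmlns="http://www.w3.org/2000/svg" width="295.517mm" height="187.892mm" viewBox="0 0 295.517 187.892">
  <polygon points="263.215,161.769 241.577,183.699 219.647,162.061 241.285,140.131" fill="none" stroke="#0000ff"/>
  <polygon points="72.230,70.790 62.095,46.321 37.626,36.186 13.157,46.321 3.022,70.790 13.157,95.259 37.626,105.394 62.095,95.259" fill="none" stroke="#0000ff"/>
  <polyline points="130.245,53.732 136.286,60.197 156.171,92.059 173.176,128.080 170.576,147.021" fill="none" stroke="#0000ff"/>
  <polygon points="18.033,104.778 29.939,19.292 115.425,31.198 103.519,116.684" fill="none" stroke="#0000ff"/>
  <polygon points="10.709,4.484 121.537,4.484 121.537,71.371 10.709,71.371" fill="none" stroke="#0000ff"/>
</svg>

y_svg = 187.892 − y_m. Every run uses S764, so all elements get stroke `#0000ff` (cut).

[1] closed run; points: 263.215,161.769 241.577,183.699 219.647,162.061 241.285,140.131

[2] closed run; points: 72.230,70.790 62.095,46.321 37.626,36.186 13.157,46.321 3.022,70.790 13.157,95.259 37.626,105.394 62.095,95.259

[3] open run; points: 130.245,53.732 136.286,60.197 156.171,92.059 173.176,128.080 170.576,147.021

[4] closed run; points: 18.033,104.778 29.939,19.292 115.425,31.198 103.519,116.684

[5] closed run; points: 10.709,4.484 121.537,4.484 121.537,71.371 10.709,71.371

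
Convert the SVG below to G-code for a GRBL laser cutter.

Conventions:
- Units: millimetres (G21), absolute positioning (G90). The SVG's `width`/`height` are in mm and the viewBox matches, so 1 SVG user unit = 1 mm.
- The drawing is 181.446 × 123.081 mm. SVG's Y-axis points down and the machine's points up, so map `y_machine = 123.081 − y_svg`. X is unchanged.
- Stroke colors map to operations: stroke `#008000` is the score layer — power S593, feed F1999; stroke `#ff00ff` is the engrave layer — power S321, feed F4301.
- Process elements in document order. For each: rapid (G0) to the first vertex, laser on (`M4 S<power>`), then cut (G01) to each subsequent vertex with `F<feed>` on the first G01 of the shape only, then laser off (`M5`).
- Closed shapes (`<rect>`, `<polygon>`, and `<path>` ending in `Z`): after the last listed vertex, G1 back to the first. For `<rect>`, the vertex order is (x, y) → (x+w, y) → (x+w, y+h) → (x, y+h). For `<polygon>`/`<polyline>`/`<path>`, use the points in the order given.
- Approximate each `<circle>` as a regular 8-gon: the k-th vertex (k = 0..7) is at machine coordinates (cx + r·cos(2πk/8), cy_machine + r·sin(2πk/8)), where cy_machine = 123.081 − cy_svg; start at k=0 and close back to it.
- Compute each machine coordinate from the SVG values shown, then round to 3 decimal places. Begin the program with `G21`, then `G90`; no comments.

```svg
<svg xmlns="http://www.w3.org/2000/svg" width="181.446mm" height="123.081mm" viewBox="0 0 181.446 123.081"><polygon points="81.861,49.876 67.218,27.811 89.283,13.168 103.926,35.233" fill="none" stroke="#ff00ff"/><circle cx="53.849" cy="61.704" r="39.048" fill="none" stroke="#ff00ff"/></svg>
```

G21
G90
G0 X81.861 Y73.205
M4 S321
G01 X67.218 Y95.270 F4301
G01 X89.283 Y109.913
G01 X103.926 Y87.848
G01 X81.861 Y73.205
M5
G0 X92.897 Y61.377
M4 S321
G01 X81.460 Y88.988 F4301
G01 X53.849 Y100.425
G01 X26.238 Y88.988
G01 X14.801 Y61.377
G01 X26.238 Y33.766
G01 X53.849 Y22.329
G01 X81.460 Y33.766
G01 X92.897 Y61.377
M5

1 u = 1 mm; y_m = 123.081 − y.

[1] `<polygon>` regular polygon, #ff00ff→engrave S321 F4301: (81.861,73.205) → (67.218,95.270) → (89.283,109.913) → (103.926,87.848) → (81.861,73.205) (closed)

[2] `<circle>` circle, #ff00ff→engrave S321 F4301: (92.897,61.377) → (81.460,88.988) → (53.849,100.425) → (26.238,88.988) → (14.801,61.377) → (26.238,33.766) → (53.849,22.329) → (81.460,33.766) → (92.897,61.377) (closed)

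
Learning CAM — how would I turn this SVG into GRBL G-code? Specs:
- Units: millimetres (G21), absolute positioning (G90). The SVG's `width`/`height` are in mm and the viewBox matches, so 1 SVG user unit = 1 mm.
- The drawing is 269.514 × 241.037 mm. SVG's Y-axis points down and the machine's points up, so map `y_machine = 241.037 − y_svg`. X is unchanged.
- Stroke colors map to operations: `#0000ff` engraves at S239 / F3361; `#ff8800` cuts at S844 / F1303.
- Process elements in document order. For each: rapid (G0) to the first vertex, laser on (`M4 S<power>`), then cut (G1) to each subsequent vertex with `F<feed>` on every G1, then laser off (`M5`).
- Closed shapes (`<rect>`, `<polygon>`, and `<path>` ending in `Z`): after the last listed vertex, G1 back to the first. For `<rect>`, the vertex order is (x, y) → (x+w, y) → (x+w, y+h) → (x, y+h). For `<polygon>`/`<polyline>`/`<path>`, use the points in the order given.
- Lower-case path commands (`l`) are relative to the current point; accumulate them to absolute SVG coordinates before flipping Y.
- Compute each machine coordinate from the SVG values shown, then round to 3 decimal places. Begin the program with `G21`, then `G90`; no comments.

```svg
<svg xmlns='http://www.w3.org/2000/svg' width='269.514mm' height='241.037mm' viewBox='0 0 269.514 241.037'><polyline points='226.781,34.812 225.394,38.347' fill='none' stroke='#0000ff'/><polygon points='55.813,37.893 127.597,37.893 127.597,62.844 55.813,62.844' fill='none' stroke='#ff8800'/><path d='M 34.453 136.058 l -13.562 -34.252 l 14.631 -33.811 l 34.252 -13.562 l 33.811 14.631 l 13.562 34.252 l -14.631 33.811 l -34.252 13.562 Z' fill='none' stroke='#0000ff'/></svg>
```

viewBox `0 0 269.514 241.037` with mm width/height → 1 unit = 1 mm. Flip: y_m = 241.037 − y_svg.

**Shape 1** — `<polyline>` line segment, stroke `#0000ff` → engrave (S239, F3361). Machine vertices: (226.781,206.225) → (225.394,202.690). Open path.

**Shape 2** — `<polygon>` rectangle, stroke `#ff8800` → cut (S844, F1303). Machine vertices: (55.813,203.144) → (127.597,203.144) → (127.597,178.193) → (55.813,178.193) → (55.813,203.144). Closed: final G1 returns to the first vertex.

**Shape 3** — `<path>` regular polygon, stroke `#0000ff` → engrave (S239, F3361). Machine vertices: (34.453,104.979) → (20.891,139.231) → (35.522,173.042) → (69.774,186.604) → (103.585,171.973) → (117.147,137.721) → (102.516,103.910) → (68.264,90.348) → (34.453,104.979). Closed: final G1 returns to the first vertex.

G21
G90
G0 X226.781 Y206.225
M4 S239
G1 X225.394 Y202.690 F3361
M5
G0 X55.813 Y203.144
M4 S844
G1 X127.597 Y203.144 F1303
G1 X127.597 Y178.193 F1303
G1 X55.813 Y178.193 F1303
G1 X55.813 Y203.144 F1303
M5
G0 X34.453 Y104.979
M4 S239
G1 X20.891 Y139.231 F3361
G1 X35.522 Y173.042 F3361
G1 X69.774 Y186.604 F3361
G1 X103.585 Y171.973 F3361
G1 X117.147 Y137.721 F3361
G1 X102.516 Y103.910 F3361
G1 X68.264 Y90.348 F3361
G1 X34.453 Y104.979 F3361
M5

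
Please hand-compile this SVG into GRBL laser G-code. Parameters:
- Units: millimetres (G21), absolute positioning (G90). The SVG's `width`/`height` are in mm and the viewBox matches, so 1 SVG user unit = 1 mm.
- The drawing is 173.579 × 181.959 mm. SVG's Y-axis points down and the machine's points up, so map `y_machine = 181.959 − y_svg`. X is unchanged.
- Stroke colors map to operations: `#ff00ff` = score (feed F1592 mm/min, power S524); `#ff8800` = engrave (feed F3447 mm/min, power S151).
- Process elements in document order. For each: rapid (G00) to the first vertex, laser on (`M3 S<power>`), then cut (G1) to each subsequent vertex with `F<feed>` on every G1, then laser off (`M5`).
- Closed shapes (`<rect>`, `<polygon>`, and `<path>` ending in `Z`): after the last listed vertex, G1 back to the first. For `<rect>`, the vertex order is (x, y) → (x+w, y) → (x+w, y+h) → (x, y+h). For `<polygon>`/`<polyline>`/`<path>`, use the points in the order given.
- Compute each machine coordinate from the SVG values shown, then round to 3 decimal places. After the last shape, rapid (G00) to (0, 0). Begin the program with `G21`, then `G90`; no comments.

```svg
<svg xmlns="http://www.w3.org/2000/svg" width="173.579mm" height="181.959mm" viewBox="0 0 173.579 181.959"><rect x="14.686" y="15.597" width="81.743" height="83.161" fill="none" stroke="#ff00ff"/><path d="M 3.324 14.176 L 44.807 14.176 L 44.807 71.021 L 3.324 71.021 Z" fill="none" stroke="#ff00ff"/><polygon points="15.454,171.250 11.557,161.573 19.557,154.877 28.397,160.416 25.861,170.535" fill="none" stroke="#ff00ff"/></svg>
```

viewBox `0 0 173.579 181.959` with mm width/height → 1 unit = 1 mm. Flip: y_m = 181.959 − y_svg.

**Shape 1** — `<rect>` rectangle, stroke `#ff00ff` → score (S524, F1592). Machine vertices: (14.686,166.362) → (96.429,166.362) → (96.429,83.201) → (14.686,83.201) → (14.686,166.362). Closed: final G1 returns to the first vertex.

**Shape 2** — `<path>` rectangle, stroke `#ff00ff` → score (S524, F1592). Machine vertices: (3.324,167.783) → (44.807,167.783) → (44.807,110.938) → (3.324,110.938) → (3.324,167.783). Closed: final G1 returns to the first vertex.

**Shape 3** — `<polygon>` regular polygon, stroke `#ff00ff` → score (S524, F1592). Machine vertices: (15.454,10.709) → (11.557,20.386) → (19.557,27.082) → (28.397,21.543) → (25.861,11.424) → (15.454,10.709). Closed: final G1 returns to the first vertex.

G21
G90
G00 X14.686 Y166.362
M3 S524
G1 X96.429 Y166.362 F1592
G1 X96.429 Y83.201 F1592
G1 X14.686 Y83.201 F1592
G1 X14.686 Y166.362 F1592
M5
G00 X3.324 Y167.783
M3 S524
G1 X44.807 Y167.783 F1592
G1 X44.807 Y110.938 F1592
G1 X3.324 Y110.938 F1592
G1 X3.324 Y167.783 F1592
M5
G00 X15.454 Y10.709
M3 S524
G1 X11.557 Y20.386 F1592
G1 X19.557 Y27.082 F1592
G1 X28.397 Y21.543 F1592
G1 X25.861 Y11.424 F1592
G1 X15.454 Y10.709 F1592
M5
G00 X0.000 Y0.000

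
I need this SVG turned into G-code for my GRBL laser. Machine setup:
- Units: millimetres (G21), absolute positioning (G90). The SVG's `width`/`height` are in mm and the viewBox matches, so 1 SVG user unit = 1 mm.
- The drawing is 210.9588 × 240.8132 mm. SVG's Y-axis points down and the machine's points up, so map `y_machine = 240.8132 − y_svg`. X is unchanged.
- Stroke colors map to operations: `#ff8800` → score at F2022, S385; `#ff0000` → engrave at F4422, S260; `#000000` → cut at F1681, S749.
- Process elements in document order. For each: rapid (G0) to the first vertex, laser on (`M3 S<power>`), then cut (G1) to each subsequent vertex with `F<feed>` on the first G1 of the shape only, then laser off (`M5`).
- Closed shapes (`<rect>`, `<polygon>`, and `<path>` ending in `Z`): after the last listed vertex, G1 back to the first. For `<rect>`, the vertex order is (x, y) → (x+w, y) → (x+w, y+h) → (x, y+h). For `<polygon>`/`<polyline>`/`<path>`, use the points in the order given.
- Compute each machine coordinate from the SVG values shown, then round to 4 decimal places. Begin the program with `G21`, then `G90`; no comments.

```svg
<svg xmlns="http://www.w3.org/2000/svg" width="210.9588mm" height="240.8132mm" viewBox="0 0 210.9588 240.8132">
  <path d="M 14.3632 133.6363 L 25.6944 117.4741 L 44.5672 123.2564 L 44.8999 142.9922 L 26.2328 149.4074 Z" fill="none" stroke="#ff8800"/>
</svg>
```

G21
G90
G0 X14.3632 Y107.1769
M3 S385
G1 X25.6944 Y123.3391 F2022
G1 X44.5672 Y117.5568
G1 X44.8999 Y97.8210
G1 X26.2328 Y91.4058
G1 X14.3632 Y107.1769
M5

viewBox `0 0 210.9588 240.8132` with mm width/height → 1 unit = 1 mm. Flip: y_m = 240.8132 − y_svg.

**Shape 1** — `<path>` regular polygon, stroke `#ff8800` → score (S385, F2022). Machine vertices: (14.3632,107.1769) → (25.6944,123.3391) → (44.5672,117.5568) → (44.8999,97.8210) → (26.2328,91.4058) → (14.3632,107.1769). Closed: final G1 returns to the first vertex.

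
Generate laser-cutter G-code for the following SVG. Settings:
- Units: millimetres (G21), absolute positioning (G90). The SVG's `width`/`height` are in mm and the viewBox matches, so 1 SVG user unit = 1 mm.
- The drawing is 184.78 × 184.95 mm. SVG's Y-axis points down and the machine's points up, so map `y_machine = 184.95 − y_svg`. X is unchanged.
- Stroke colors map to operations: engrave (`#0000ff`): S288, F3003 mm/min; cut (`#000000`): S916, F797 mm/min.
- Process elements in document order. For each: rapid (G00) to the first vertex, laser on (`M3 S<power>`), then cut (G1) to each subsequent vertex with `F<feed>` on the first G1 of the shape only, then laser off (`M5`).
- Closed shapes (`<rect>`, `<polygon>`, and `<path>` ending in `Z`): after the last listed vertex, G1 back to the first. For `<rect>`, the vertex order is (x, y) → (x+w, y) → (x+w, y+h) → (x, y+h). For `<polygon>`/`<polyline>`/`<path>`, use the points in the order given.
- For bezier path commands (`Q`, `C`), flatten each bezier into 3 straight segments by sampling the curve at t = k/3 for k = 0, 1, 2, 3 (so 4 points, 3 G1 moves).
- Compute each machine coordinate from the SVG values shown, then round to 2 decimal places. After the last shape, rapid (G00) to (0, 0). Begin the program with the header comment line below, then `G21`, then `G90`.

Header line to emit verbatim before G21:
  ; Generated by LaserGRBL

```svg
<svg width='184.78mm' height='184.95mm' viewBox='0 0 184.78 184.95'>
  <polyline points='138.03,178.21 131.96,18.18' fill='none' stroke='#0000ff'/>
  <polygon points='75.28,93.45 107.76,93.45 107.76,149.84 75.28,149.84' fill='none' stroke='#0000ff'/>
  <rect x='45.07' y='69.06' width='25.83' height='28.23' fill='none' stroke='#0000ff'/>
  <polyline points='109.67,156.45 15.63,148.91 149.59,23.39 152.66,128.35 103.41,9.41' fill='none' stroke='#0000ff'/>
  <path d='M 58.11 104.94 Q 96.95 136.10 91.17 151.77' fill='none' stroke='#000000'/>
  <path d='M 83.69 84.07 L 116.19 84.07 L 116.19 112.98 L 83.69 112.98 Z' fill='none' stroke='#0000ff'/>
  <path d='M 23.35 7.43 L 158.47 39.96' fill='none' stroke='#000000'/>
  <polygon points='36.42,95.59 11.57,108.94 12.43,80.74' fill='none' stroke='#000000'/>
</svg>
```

Since the viewBox matches the mm dimensions, user units are millimetres directly. The only transform is the Y-flip y_m = 184.95 − y_svg.

Shape 1 is a line segment drawn with `<polyline>`. Its stroke #0000ff means engrave at S288, F3003. After flipping Y the toolpath is (138.03,6.74) → (131.96,166.77).

Shape 2 is a rectangle drawn with `<polygon>`. Its stroke #0000ff means engrave at S288, F3003. After flipping Y the toolpath is (75.28,91.50) → (107.76,91.50) → (107.76,35.11) → (75.28,35.11) → (75.28,91.50), returning to the start.

Shape 3 is a rectangle drawn with `<rect>`. Its stroke #0000ff means engrave at S288, F3003. After flipping Y the toolpath is (45.07,115.89) → (70.90,115.89) → (70.90,87.66) → (45.07,87.66) → (45.07,115.89), returning to the start.

Shape 4 is a open polyline drawn with `<polyline>`. Its stroke #0000ff means engrave at S288, F3003. After flipping Y the toolpath is (109.67,28.50) → (15.63,36.04) → (149.59,161.56) → (152.66,56.60) → (103.41,175.54).

Shape 5 is a quadratic bezier drawn with `<path>`. Its stroke #000000 means cut at S916, F797. After flipping Y the toolpath is (58.11,80.01) → (79.05,60.96) → (90.07,45.35) → (91.17,33.18).

Shape 6 is a rectangle drawn with `<path>`. Its stroke #0000ff means engrave at S288, F3003. After flipping Y the toolpath is (83.69,100.88) → (116.19,100.88) → (116.19,71.97) → (83.69,71.97) → (83.69,100.88), returning to the start.

Shape 7 is a line segment drawn with `<path>`. Its stroke #000000 means cut at S916, F797. After flipping Y the toolpath is (23.35,177.52) → (158.47,144.99).

Shape 8 is a regular polygon drawn with `<polygon>`. Its stroke #000000 means cut at S916, F797. After flipping Y the toolpath is (36.42,89.36) → (11.57,76.01) → (12.43,104.21) → (36.42,89.36), returning to the start.

; Generated by LaserGRBL
G21
G90
G00 X138.03 Y6.74
M3 S288
G1 X131.96 Y166.77 F3003
M5
G00 X75.28 Y91.50
M3 S288
G1 X107.76 Y91.50 F3003
G1 X107.76 Y35.11
G1 X75.28 Y35.11
G1 X75.28 Y91.50
M5
G00 X45.07 Y115.89
M3 S288
G1 X70.90 Y115.89 F3003
G1 X70.90 Y87.66
G1 X45.07 Y87.66
G1 X45.07 Y115.89
M5
G00 X109.67 Y28.50
M3 S288
G1 X15.63 Y36.04 F3003
G1 X149.59 Y161.56
G1 X152.66 Y56.60
G1 X103.41 Y175.54
M5
G00 X58.11 Y80.01
M3 S916
G1 X79.05 Y60.96 F797
G1 X90.07 Y45.35
G1 X91.17 Y33.18
M5
G00 X83.69 Y100.88
M3 S288
G1 X116.19 Y100.88 F3003
G1 X116.19 Y71.97
G1 X83.69 Y71.97
G1 X83.69 Y100.88
M5
G00 X23.35 Y177.52
M3 S916
G1 X158.47 Y144.99 F797
M5
G00 X36.42 Y89.36
M3 S916
G1 X11.57 Y76.01 F797
G1 X12.43 Y104.21
G1 X36.42 Y89.36
M5
G00 X0.00 Y0.00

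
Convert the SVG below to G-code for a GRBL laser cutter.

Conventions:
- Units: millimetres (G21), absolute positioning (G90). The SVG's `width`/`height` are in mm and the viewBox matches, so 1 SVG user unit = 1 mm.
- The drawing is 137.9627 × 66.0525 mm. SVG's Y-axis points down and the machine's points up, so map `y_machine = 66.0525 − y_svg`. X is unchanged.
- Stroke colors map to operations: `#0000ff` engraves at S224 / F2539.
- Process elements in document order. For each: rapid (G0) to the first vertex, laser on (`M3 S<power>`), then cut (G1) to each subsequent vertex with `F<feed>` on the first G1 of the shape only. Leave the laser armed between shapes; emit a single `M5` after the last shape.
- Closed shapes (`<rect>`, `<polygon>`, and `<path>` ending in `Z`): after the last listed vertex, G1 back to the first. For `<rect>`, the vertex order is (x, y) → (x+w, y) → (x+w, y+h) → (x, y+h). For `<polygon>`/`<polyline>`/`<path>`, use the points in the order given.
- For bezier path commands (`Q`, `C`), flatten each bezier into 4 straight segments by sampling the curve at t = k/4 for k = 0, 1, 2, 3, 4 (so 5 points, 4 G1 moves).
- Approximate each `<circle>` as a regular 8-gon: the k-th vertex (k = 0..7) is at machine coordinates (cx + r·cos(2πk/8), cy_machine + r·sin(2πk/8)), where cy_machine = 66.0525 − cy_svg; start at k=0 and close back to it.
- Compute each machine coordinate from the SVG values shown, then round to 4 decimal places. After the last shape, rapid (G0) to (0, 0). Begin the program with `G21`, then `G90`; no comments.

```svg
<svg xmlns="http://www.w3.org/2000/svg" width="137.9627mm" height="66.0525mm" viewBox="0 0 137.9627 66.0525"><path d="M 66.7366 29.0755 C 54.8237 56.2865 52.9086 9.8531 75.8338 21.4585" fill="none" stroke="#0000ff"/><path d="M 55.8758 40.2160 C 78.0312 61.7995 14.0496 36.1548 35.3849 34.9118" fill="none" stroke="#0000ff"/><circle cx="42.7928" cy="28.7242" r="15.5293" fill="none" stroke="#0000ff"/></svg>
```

Since the viewBox matches the mm dimensions, user units are millimetres directly. The only transform is the Y-flip y_m = 66.0525 − y_svg.

Shape 1 is a cubic bezier drawn with `<path>`. Its stroke #0000ff means engrave at S224, F2539. After flipping Y the toolpath is (66.7366,36.9770) → (59.9084,28.3195) → (58.2209,34.9334) → (63.0655,44.4733) → (75.8338,44.5940).

Shape 2 is a cubic bezier drawn with `<path>`. Its stroke #0000ff means engrave at S224, F2539. After flipping Y the toolpath is (55.8758,25.8365) → (59.0206,17.3849) → (45.9379,19.9287) → (32.7014,26.7523) → (35.3849,31.1407).

Shape 3 is a circle drawn with `<circle>`. Its stroke #0000ff means engrave at S224, F2539. After flipping Y the toolpath is (58.3221,37.3283) → (53.7737,48.3092) → (42.7928,52.8576) → (31.8119,48.3092) → (27.2635,37.3283) → (31.8119,26.3474) → (42.7928,21.7990) → (53.7737,26.3474) → (58.3221,37.3283), returning to the start.

G21
G90
G0 X66.7366 Y36.9770
M3 S224
G1 X59.9084 Y28.3195 F2539
G1 X58.2209 Y34.9334
G1 X63.0655 Y44.4733
G1 X75.8338 Y44.5940
G0 X55.8758 Y25.8365
M3 S224
G1 X59.0206 Y17.3849 F2539
G1 X45.9379 Y19.9287
G1 X32.7014 Y26.7523
G1 X35.3849 Y31.1407
G0 X58.3221 Y37.3283
M3 S224
G1 X53.7737 Y48.3092 F2539
G1 X42.7928 Y52.8576
G1 X31.8119 Y48.3092
G1 X27.2635 Y37.3283
G1 X31.8119 Y26.3474
G1 X42.7928 Y21.7990
G1 X53.7737 Y26.3474
G1 X58.3221 Y37.3283
M5
G0 X0.0000 Y0.0000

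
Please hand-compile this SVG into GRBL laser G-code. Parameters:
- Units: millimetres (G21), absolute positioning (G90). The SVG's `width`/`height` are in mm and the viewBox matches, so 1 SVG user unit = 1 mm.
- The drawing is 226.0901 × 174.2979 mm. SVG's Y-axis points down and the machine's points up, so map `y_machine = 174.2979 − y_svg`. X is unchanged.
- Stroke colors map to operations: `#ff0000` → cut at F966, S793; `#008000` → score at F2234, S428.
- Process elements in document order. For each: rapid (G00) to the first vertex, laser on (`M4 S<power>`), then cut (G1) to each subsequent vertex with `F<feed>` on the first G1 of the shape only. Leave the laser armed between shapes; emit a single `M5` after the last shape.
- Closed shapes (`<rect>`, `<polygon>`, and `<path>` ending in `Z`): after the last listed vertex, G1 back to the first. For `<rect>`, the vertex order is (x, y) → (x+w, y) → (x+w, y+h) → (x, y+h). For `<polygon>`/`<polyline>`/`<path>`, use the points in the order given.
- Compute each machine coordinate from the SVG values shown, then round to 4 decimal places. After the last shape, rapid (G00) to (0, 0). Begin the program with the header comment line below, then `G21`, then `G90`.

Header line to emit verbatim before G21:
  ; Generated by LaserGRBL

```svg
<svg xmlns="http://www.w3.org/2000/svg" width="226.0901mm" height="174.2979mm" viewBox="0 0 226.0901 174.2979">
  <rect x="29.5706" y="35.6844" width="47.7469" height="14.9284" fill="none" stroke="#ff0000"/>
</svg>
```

1 u = 1 mm; y_m = 174.2979 − y.

[1] `<rect>` rectangle, #ff0000→cut S793 F966: (29.5706,138.6135) → (77.3175,138.6135) → (77.3175,123.6851) → (29.5706,123.6851) → (29.5706,138.6135) (closed)

; Generated by LaserGRBL
G21
G90
G00 X29.5706 Y138.6135
M4 S793
G1 X77.3175 Y138.6135 F966
G1 X77.3175 Y123.6851
G1 X29.5706 Y123.6851
G1 X29.5706 Y138.6135
M5
G00 X0.0000 Y0.0000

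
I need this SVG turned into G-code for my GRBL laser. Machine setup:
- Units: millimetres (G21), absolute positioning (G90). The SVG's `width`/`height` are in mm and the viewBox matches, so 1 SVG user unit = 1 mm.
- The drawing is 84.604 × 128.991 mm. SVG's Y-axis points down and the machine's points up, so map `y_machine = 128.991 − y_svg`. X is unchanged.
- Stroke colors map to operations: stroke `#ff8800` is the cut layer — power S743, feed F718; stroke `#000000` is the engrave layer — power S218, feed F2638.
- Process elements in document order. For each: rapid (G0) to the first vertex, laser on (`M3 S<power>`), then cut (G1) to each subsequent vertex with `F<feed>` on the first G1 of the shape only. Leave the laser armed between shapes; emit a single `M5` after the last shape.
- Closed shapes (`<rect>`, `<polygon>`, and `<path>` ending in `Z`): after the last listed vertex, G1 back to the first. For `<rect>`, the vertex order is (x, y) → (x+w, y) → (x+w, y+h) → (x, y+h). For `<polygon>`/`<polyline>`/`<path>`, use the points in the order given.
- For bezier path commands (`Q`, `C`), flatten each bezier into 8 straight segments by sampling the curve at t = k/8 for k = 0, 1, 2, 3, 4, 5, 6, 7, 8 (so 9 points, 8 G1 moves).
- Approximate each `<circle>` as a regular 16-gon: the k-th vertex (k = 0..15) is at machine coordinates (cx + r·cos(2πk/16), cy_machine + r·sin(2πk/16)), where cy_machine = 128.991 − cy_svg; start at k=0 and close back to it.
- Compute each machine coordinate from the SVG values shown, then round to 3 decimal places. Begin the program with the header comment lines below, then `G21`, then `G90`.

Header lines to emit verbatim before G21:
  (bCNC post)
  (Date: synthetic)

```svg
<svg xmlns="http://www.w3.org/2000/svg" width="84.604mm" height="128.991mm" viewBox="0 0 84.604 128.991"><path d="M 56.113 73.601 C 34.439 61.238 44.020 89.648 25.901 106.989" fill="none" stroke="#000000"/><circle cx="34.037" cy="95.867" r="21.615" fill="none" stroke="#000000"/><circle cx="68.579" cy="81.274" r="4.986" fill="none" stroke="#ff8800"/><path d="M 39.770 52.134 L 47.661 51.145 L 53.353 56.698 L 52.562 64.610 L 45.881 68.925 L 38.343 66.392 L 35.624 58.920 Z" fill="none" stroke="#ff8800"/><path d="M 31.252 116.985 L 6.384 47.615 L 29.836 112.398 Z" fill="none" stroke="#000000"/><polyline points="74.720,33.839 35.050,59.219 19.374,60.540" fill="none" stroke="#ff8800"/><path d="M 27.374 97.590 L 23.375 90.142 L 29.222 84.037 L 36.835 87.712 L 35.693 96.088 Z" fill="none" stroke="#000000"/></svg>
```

viewBox `0 0 84.604 128.991` with mm width/height → 1 unit = 1 mm. Flip: y_m = 128.991 − y_svg.

**Shape 1** — `<path>` cubic bezier, stroke `#000000` → engrave (S218, F2638). Control points (SVG): P0=(56.113,73.601), P1=(34.439,61.238), P2=(44.020,89.648), P3=(25.901,106.989); sampled at t=k/8. Machine vertices: (56.113,55.390) → (49.335,58.216) → (44.797,57.827) → (41.806,54.831) → (39.674,49.835) → (37.708,43.447) → (35.218,36.273) → (31.512,28.922) → (25.901,22.002). Open path.

**Shape 2** — `<circle>` circle, stroke `#000000` → engrave (S218, F2638). Machine vertices: (55.652,33.124) → (54.007,41.396) → (49.321,48.408) → (42.309,53.094) → (34.037,54.739) → (25.765,53.094) → (18.753,48.408) → (14.067,41.396) → (12.422,33.124) → (14.067,24.852) → (18.753,17.840) → (25.765,13.154) → (34.037,11.509) → (42.309,13.154) → (49.321,17.840) → (54.007,24.852) → (55.652,33.124). Closed: final G1 returns to the first vertex.

**Shape 3** — `<circle>` circle, stroke `#ff8800` → cut (S743, F718). Machine vertices: (73.565,47.717) → (73.185,49.625) → (72.105,51.243) → (70.487,52.323) → (68.579,52.703) → (66.671,52.323) → (65.053,51.243) → (63.973,49.625) → (63.593,47.717) → (63.973,45.809) → (65.053,44.191) → (66.671,43.111) → (68.579,42.731) → (70.487,43.111) → (72.105,44.191) → (73.185,45.809) → (73.565,47.717). Closed: final G1 returns to the first vertex.

**Shape 4** — `<path>` regular polygon, stroke `#ff8800` → cut (S743, F718). Machine vertices: (39.770,76.857) → (47.661,77.846) → (53.353,72.293) → (52.562,64.381) → (45.881,60.066) → (38.343,62.599) → (35.624,70.071) → (39.770,76.857). Closed: final G1 returns to the first vertex.

**Shape 5** — `<path>` closed polygon, stroke `#000000` → engrave (S218, F2638). Machine vertices: (31.252,12.006) → (6.384,81.376) → (29.836,16.593) → (31.252,12.006). Closed: final G1 returns to the first vertex.

**Shape 6** — `<polyline>` open polyline, stroke `#ff8800` → cut (S743, F718). Machine vertices: (74.720,95.152) → (35.050,69.772) → (19.374,68.451). Open path.

**Shape 7** — `<path>` regular polygon, stroke `#000000` → engrave (S218, F2638). Machine vertices: (27.374,31.401) → (23.375,38.849) → (29.222,44.954) → (36.835,41.279) → (35.693,32.903) → (27.374,31.401). Closed: final G1 returns to the first vertex.

(bCNC post)
(Date: synthetic)
G21
G90
G0 X56.113 Y55.390
M3 S218
G1 X49.335 Y58.216 F2638
G1 X44.797 Y57.827
G1 X41.806 Y54.831
G1 X39.674 Y49.835
G1 X37.708 Y43.447
G1 X35.218 Y36.273
G1 X31.512 Y28.922
G1 X25.901 Y22.002
G0 X55.652 Y33.124
M3 S218
G1 X54.007 Y41.396 F2638
G1 X49.321 Y48.408
G1 X42.309 Y53.094
G1 X34.037 Y54.739
G1 X25.765 Y53.094
G1 X18.753 Y48.408
G1 X14.067 Y41.396
G1 X12.422 Y33.124
G1 X14.067 Y24.852
G1 X18.753 Y17.840
G1 X25.765 Y13.154
G1 X34.037 Y11.509
G1 X42.309 Y13.154
G1 X49.321 Y17.840
G1 X54.007 Y24.852
G1 X55.652 Y33.124
G0 X73.565 Y47.717
M3 S743
G1 X73.185 Y49.625 F718
G1 X72.105 Y51.243
G1 X70.487 Y52.323
G1 X68.579 Y52.703
G1 X66.671 Y52.323
G1 X65.053 Y51.243
G1 X63.973 Y49.625
G1 X63.593 Y47.717
G1 X63.973 Y45.809
G1 X65.053 Y44.191
G1 X66.671 Y43.111
G1 X68.579 Y42.731
G1 X70.487 Y43.111
G1 X72.105 Y44.191
G1 X73.185 Y45.809
G1 X73.565 Y47.717
G0 X39.770 Y76.857
M3 S743
G1 X47.661 Y77.846 F718
G1 X53.353 Y72.293
G1 X52.562 Y64.381
G1 X45.881 Y60.066
G1 X38.343 Y62.599
G1 X35.624 Y70.071
G1 X39.770 Y76.857
G0 X31.252 Y12.006
M3 S218
G1 X6.384 Y81.376 F2638
G1 X29.836 Y16.593
G1 X31.252 Y12.006
G0 X74.720 Y95.152
M3 S743
G1 X35.050 Y69.772 F718
G1 X19.374 Y68.451
G0 X27.374 Y31.401
M3 S218
G1 X23.375 Y38.849 F2638
G1 X29.222 Y44.954
G1 X36.835 Y41.279
G1 X35.693 Y32.903
G1 X27.374 Y31.401
M5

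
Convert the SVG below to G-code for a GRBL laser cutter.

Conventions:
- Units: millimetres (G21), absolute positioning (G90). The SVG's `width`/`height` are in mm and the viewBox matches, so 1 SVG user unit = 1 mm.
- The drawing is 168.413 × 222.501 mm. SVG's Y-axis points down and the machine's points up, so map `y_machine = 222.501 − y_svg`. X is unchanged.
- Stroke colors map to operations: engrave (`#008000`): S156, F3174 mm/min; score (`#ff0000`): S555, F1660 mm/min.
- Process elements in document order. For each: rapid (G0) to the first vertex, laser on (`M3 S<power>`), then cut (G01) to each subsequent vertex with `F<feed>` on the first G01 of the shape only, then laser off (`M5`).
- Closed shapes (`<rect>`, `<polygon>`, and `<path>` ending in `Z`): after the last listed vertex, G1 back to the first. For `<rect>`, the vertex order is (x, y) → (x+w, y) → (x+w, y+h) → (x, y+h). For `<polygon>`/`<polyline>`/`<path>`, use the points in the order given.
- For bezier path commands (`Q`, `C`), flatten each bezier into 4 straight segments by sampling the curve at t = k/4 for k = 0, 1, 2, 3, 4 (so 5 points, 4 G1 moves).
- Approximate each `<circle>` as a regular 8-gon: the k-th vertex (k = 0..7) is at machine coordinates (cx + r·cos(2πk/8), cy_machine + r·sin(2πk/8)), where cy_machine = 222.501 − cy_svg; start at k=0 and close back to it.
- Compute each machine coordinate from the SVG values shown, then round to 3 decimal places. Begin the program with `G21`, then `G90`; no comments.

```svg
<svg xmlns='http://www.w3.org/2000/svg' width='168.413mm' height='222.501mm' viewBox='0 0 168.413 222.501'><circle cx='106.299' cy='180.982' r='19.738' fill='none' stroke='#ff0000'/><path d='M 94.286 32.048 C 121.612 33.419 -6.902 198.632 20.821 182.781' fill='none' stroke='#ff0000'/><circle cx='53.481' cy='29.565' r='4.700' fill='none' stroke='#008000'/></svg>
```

Since the viewBox matches the mm dimensions, user units are millimetres directly. The only transform is the Y-flip y_m = 222.501 − y_svg.

Shape 1 is a circle drawn with `<circle>`. Its stroke #ff0000 means score at S555, F1660. After flipping Y the toolpath is (126.037,41.519) → (120.256,55.476) → (106.299,61.257) → (92.342,55.476) → (86.561,41.519) → (92.342,27.562) → (106.299,21.781) → (120.256,27.562) → (126.037,41.519), returning to the start.

Shape 2 is a cubic bezier drawn with `<path>`. Its stroke #ff0000 means score at S555, F1660. After flipping Y the toolpath is (94.286,190.453) → (90.437,164.094) → (57.405,108.628) → (24.447,56.392) → (20.821,39.720).

Shape 3 is a circle drawn with `<circle>`. Its stroke #008000 means engrave at S156, F3174. After flipping Y the toolpath is (58.181,192.936) → (56.804,196.259) → (53.481,197.636) → (50.158,196.259) → (48.781,192.936) → (50.158,189.613) → (53.481,188.236) → (56.804,189.613) → (58.181,192.936), returning to the start.

G21
G90
G0 X126.037 Y41.519
M3 S555
G01 X120.256 Y55.476 F1660
G01 X106.299 Y61.257
G01 X92.342 Y55.476
G01 X86.561 Y41.519
G01 X92.342 Y27.562
G01 X106.299 Y21.781
G01 X120.256 Y27.562
G01 X126.037 Y41.519
M5
G0 X94.286 Y190.453
M3 S555
G01 X90.437 Y164.094 F1660
G01 X57.405 Y108.628
G01 X24.447 Y56.392
G01 X20.821 Y39.720
M5
G0 X58.181 Y192.936
M3 S156
G01 X56.804 Y196.259 F3174
G01 X53.481 Y197.636
G01 X50.158 Y196.259
G01 X48.781 Y192.936
G01 X50.158 Y189.613
G01 X53.481 Y188.236
G01 X56.804 Y189.613
G01 X58.181 Y192.936
M5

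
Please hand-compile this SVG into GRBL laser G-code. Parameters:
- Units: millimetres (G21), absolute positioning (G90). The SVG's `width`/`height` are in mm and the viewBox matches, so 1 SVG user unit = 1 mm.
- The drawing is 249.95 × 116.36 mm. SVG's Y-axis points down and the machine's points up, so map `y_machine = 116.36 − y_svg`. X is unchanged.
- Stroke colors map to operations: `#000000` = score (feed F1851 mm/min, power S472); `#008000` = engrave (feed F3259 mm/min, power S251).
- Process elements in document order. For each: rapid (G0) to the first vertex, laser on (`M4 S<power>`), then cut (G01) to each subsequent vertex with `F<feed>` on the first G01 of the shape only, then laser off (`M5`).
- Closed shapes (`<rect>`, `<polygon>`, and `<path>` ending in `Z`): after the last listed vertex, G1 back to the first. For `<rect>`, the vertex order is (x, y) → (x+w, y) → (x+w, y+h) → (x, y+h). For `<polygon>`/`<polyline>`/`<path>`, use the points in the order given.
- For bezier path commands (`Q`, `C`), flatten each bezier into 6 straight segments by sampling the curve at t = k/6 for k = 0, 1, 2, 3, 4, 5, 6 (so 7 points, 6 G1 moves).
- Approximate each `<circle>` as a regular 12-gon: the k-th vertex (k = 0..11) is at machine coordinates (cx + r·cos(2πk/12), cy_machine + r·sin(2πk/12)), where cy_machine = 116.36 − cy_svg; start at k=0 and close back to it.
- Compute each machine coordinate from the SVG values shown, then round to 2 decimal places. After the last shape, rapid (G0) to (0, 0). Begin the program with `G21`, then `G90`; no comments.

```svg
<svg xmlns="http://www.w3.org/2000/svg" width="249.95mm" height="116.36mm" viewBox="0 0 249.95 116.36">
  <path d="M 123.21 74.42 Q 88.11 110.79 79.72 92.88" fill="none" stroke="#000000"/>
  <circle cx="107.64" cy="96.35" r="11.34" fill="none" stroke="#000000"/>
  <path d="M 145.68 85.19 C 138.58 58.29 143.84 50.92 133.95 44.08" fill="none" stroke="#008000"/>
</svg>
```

G21
G90
G0 X123.21 Y41.94
M4 S472
G01 X112.25 Y31.32 F1851
G01 X102.78 Y23.72
G01 X94.79 Y19.14
G01 X88.28 Y17.57
G01 X83.26 Y19.02
G01 X79.72 Y23.48
M5
G0 X118.98 Y20.01
M4 S472
G01 X117.46 Y25.68 F1851
G01 X113.31 Y29.83
G01 X107.64 Y31.35
G01 X101.97 Y29.83
G01 X97.82 Y25.68
G01 X96.30 Y20.01
G01 X97.82 Y14.34
G01 X101.97 Y10.19
G01 X107.64 Y8.67
G01 X113.31 Y10.19
G01 X117.46 Y14.34
G01 X118.98 Y20.01
M5
G0 X145.68 Y31.17
M4 S251
G01 X143.03 Y43.08 F3259
G01 X141.68 Y52.26
G01 X140.86 Y59.25
G01 X139.81 Y64.56
G01 X137.76 Y68.73
G01 X133.95 Y72.28
M5
G0 X0.00 Y0.00

viewBox `0 0 249.95 116.36` with mm width/height → 1 unit = 1 mm. Flip: y_m = 116.36 − y_svg.

**Shape 1** — `<path>` quadratic bezier, stroke `#000000` → score (S472, F1851). Control points (SVG): P0=(123.21,74.42), P1=(88.11,110.79), P2=(79.72,92.88); sampled at t=k/6. Machine vertices: (123.21,41.94) → (112.25,31.32) → (102.78,23.72) → (94.79,19.14) → (88.28,17.57) → (83.26,19.02) → (79.72,23.48). Open path.

**Shape 2** — `<circle>` circle, stroke `#000000` → score (S472, F1851). Machine vertices: (118.98,20.01) → (117.46,25.68) → (113.31,29.83) → (107.64,31.35) → (101.97,29.83) → (97.82,25.68) → (96.30,20.01) → (97.82,14.34) → (101.97,10.19) → (107.64,8.67) → (113.31,10.19) → (117.46,14.34) → (118.98,20.01). Closed: final G1 returns to the first vertex.

**Shape 3** — `<path>` cubic bezier, stroke `#008000` → engrave (S251, F3259). Control points (SVG): P0=(145.68,85.19), P1=(138.58,58.29), P2=(143.84,50.92), P3=(133.95,44.08); sampled at t=k/6. Machine vertices: (145.68,31.17) → (143.03,43.08) → (141.68,52.26) → (140.86,59.25) → (139.81,64.56) → (137.76,68.73) → (133.95,72.28). Open path.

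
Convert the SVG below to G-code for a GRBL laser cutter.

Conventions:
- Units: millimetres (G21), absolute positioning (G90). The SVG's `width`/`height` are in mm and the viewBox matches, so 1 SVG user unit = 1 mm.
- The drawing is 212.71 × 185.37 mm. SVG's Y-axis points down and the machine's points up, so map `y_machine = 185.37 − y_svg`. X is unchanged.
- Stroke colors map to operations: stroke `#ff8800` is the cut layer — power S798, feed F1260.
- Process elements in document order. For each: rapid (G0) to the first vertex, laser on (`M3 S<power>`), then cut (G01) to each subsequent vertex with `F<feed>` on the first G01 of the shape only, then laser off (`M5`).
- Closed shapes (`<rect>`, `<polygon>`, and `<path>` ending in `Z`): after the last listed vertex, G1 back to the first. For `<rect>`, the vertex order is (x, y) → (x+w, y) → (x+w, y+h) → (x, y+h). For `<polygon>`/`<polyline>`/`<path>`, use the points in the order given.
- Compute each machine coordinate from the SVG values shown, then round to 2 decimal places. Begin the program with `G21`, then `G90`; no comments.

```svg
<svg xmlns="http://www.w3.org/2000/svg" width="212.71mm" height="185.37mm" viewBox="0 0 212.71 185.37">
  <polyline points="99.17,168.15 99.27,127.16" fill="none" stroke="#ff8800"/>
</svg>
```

1 u = 1 mm; y_m = 185.37 − y.

[1] `<polyline>` line segment, #ff8800→cut S798 F1260: (99.17,17.22) → (99.27,58.21)

G21
G90
G0 X99.17 Y17.22
M3 S798
G01 X99.27 Y58.21 F1260
M5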